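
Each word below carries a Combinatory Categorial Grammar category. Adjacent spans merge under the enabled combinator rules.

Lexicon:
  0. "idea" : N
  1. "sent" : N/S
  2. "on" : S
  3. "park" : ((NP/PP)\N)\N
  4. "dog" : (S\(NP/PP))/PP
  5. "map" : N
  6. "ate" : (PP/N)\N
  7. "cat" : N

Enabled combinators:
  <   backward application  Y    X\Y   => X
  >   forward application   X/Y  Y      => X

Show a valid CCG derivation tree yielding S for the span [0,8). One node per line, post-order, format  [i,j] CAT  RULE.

[0,8] S   <
  [0,4] NP/PP   <
    [0,1] "idea" : N
    [1,4] (NP/PP)\N   <
      [1,3] N   >
        [1,2] "sent" : N/S
        [2,3] "on" : S
      [3,4] "park" : ((NP/PP)\N)\N
  [4,8] S\(NP/PP)   >
    [4,5] "dog" : (S\(NP/PP))/PP
    [5,8] PP   >
      [5,7] PP/N   <
        [5,6] "map" : N
        [6,7] "ate" : (PP/N)\N
      [7,8] "cat" : N

[0,1] N  lex  "idea"
[1,2] N/S  lex  "sent"
[2,3] S  lex  "on"
[1,3] N  >  k=2
[3,4] ((NP/PP)\N)\N  lex  "park"
[1,4] (NP/PP)\N  <  k=3
[0,4] NP/PP  <  k=1
[4,5] (S\(NP/PP))/PP  lex  "dog"
[5,6] N  lex  "map"
[6,7] (PP/N)\N  lex  "ate"
[5,7] PP/N  <  k=6
[7,8] N  lex  "cat"
[5,8] PP  >  k=7
[4,8] S\(NP/PP)  >  k=5
[0,8] S  <  k=4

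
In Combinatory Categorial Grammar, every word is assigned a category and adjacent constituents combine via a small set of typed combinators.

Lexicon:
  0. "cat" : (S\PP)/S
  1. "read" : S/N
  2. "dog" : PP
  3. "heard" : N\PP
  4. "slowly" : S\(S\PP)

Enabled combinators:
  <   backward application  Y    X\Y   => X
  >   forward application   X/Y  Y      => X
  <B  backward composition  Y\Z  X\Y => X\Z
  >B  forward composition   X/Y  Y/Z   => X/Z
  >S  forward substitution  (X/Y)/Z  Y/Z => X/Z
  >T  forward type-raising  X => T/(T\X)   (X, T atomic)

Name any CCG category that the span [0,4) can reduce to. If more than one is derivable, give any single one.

S\PP

[0,5] S   <
  [0,4] S\PP   >
    [0,1] "cat" : (S\PP)/S
    [1,4] S   >
      [1,2] "read" : S/N
      [2,4] N   <
        [2,3] "dog" : PP
        [3,4] "heard" : N\PP
  [4,5] "slowly" : S\(S\PP)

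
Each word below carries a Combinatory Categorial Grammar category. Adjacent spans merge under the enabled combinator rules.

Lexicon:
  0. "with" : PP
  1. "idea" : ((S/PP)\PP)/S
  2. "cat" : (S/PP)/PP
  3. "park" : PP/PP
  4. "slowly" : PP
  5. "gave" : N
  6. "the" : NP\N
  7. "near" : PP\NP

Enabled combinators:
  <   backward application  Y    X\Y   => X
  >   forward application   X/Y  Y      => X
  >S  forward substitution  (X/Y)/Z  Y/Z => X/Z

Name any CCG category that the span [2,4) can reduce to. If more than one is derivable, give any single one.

S/PP

[0,8] S   >
  [0,5] S/PP   <
    [0,1] "with" : PP
    [1,5] (S/PP)\PP   >
      [1,2] "idea" : ((S/PP)\PP)/S
      [2,5] S   >
        [2,4] S/PP   >S
          [2,3] "cat" : (S/PP)/PP
          [3,4] "park" : PP/PP
        [4,5] "slowly" : PP
  [5,8] PP   <
    [5,7] NP   <
      [5,6] "gave" : N
      [6,7] "the" : NP\N
    [7,8] "near" : PP\NP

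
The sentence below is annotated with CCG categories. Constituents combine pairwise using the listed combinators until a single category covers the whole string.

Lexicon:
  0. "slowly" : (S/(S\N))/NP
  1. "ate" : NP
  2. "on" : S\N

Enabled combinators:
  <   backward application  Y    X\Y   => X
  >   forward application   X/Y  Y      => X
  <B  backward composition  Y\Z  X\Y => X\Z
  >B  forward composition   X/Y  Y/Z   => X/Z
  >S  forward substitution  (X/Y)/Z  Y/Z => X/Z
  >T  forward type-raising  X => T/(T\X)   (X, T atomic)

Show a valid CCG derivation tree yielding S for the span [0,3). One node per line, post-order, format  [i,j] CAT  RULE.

[0,1] (S/(S\N))/NP  lex  "slowly"
[1,2] NP  lex  "ate"
[0,2] S/(S\N)  >  k=1
[2,3] S\N  lex  "on"
[0,3] S  >  k=2

[0,3] S   >
  [0,2] S/(S\N)   >
    [0,1] "slowly" : (S/(S\N))/NP
    [1,2] "ate" : NP
  [2,3] "on" : S\N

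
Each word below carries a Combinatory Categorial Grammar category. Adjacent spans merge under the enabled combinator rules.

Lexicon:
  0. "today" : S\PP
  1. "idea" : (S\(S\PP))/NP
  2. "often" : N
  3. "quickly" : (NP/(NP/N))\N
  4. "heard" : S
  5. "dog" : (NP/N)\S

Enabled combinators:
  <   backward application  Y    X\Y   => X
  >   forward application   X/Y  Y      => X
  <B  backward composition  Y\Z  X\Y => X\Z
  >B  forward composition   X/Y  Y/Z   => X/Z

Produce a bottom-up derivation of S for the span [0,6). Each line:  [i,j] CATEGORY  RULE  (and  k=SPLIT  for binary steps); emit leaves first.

[0,1] S\PP  lex  "today"
[1,2] (S\(S\PP))/NP  lex  "idea"
[2,3] N  lex  "often"
[3,4] (NP/(NP/N))\N  lex  "quickly"
[2,4] NP/(NP/N)  <  k=3
[4,5] S  lex  "heard"
[5,6] (NP/N)\S  lex  "dog"
[4,6] NP/N  <  k=5
[2,6] NP  >  k=4
[1,6] S\(S\PP)  >  k=2
[0,6] S  <  k=1

[0,6] S   <
  [0,1] "today" : S\PP
  [1,6] S\(S\PP)   >
    [1,2] "idea" : (S\(S\PP))/NP
    [2,6] NP   >
      [2,4] NP/(NP/N)   <
        [2,3] "often" : N
        [3,4] "quickly" : (NP/(NP/N))\N
      [4,6] NP/N   <
        [4,5] "heard" : S
        [5,6] "dog" : (NP/N)\S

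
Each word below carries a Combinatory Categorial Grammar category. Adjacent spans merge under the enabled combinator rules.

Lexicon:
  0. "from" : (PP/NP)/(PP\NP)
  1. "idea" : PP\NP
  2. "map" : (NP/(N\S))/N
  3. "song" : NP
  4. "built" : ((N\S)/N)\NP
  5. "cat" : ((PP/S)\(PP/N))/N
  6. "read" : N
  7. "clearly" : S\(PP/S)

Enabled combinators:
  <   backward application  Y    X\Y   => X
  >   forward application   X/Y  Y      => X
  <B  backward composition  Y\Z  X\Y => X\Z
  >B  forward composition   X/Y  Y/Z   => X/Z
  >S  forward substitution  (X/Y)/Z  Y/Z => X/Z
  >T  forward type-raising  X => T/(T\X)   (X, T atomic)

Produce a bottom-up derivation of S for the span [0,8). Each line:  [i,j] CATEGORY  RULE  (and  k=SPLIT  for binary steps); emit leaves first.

[0,1] (PP/NP)/(PP\NP)  lex  "from"
[1,2] PP\NP  lex  "idea"
[0,2] PP/NP  >  k=1
[2,3] (NP/(N\S))/N  lex  "map"
[3,4] NP  lex  "song"
[4,5] ((N\S)/N)\NP  lex  "built"
[3,5] (N\S)/N  <  k=4
[2,5] NP/N  >S  k=3
[0,5] PP/N  >B  k=2
[5,6] ((PP/S)\(PP/N))/N  lex  "cat"
[6,7] N  lex  "read"
[5,7] (PP/S)\(PP/N)  >  k=6
[0,7] PP/S  <  k=5
[7,8] S\(PP/S)  lex  "clearly"
[0,8] S  <  k=7

[0,8] S   <
  [0,7] PP/S   <
    [0,5] PP/N   >B
      [0,2] PP/NP   >
        [0,1] "from" : (PP/NP)/(PP\NP)
        [1,2] "idea" : PP\NP
      [2,5] NP/N   >S
        [2,3] "map" : (NP/(N\S))/N
        [3,5] (N\S)/N   <
          [3,4] "song" : NP
          [4,5] "built" : ((N\S)/N)\NP
    [5,7] (PP/S)\(PP/N)   >
      [5,6] "cat" : ((PP/S)\(PP/N))/N
      [6,7] "read" : N
  [7,8] "clearly" : S\(PP/S)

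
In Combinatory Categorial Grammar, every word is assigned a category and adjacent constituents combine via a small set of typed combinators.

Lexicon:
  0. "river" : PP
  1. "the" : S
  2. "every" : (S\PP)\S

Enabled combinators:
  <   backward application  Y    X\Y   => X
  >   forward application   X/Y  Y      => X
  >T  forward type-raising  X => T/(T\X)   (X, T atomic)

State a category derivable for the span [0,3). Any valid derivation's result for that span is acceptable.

S

[0,3] S   <
  [0,1] "river" : PP
  [1,3] S\PP   <
    [1,2] "the" : S
    [2,3] "every" : (S\PP)\S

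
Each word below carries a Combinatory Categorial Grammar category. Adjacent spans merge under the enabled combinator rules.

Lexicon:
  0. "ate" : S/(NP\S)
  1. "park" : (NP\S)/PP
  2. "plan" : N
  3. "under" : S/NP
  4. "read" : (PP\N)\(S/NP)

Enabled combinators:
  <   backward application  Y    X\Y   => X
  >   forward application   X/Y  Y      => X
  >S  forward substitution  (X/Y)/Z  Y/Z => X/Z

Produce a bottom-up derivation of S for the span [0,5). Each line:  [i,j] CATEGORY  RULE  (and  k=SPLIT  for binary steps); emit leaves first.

[0,5] S   >
  [0,1] "ate" : S/(NP\S)
  [1,5] NP\S   >
    [1,2] "park" : (NP\S)/PP
    [2,5] PP   <
      [2,3] "plan" : N
      [3,5] PP\N   <
        [3,4] "under" : S/NP
        [4,5] "read" : (PP\N)\(S/NP)

[0,1] S/(NP\S)  lex  "ate"
[1,2] (NP\S)/PP  lex  "park"
[2,3] N  lex  "plan"
[3,4] S/NP  lex  "under"
[4,5] (PP\N)\(S/NP)  lex  "read"
[3,5] PP\N  <  k=4
[2,5] PP  <  k=3
[1,5] NP\S  >  k=2
[0,5] S  >  k=1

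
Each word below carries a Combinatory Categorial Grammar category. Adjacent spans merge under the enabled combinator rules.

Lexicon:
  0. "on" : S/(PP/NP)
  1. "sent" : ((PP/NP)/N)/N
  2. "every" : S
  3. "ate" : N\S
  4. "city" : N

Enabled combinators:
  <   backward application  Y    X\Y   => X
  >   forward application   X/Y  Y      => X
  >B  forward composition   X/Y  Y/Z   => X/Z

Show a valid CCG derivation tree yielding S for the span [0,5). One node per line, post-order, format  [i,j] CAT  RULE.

[0,5] S   >
  [0,1] "on" : S/(PP/NP)
  [1,5] PP/NP   >
    [1,4] (PP/NP)/N   >
      [1,2] "sent" : ((PP/NP)/N)/N
      [2,4] N   <
        [2,3] "every" : S
        [3,4] "ate" : N\S
    [4,5] "city" : N

[0,1] S/(PP/NP)  lex  "on"
[1,2] ((PP/NP)/N)/N  lex  "sent"
[2,3] S  lex  "every"
[3,4] N\S  lex  "ate"
[2,4] N  <  k=3
[1,4] (PP/NP)/N  >  k=2
[4,5] N  lex  "city"
[1,5] PP/NP  >  k=4
[0,5] S  >  k=1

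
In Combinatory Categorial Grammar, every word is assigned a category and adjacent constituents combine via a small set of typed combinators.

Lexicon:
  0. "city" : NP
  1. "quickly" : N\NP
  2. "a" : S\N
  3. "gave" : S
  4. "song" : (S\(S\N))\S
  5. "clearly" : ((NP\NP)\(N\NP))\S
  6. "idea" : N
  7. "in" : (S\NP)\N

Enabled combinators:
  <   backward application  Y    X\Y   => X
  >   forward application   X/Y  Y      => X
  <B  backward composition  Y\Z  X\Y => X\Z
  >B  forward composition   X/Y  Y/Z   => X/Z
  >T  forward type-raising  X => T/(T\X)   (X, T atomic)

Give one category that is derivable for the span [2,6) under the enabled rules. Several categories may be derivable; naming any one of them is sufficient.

(NP\NP)\(N\NP)

[0,8] S   <
  [0,1] "city" : NP
  [1,8] S\NP   <B
    [1,6] NP\NP   <
      [1,2] "quickly" : N\NP
      [2,6] (NP\NP)\(N\NP)   <
        [2,5] S   <
          [2,3] "a" : S\N
          [3,5] S\(S\N)   <
            [3,4] "gave" : S
            [4,5] "song" : (S\(S\N))\S
        [5,6] "clearly" : ((NP\NP)\(N\NP))\S
    [6,8] S\NP   <
      [6,7] "idea" : N
      [7,8] "in" : (S\NP)\N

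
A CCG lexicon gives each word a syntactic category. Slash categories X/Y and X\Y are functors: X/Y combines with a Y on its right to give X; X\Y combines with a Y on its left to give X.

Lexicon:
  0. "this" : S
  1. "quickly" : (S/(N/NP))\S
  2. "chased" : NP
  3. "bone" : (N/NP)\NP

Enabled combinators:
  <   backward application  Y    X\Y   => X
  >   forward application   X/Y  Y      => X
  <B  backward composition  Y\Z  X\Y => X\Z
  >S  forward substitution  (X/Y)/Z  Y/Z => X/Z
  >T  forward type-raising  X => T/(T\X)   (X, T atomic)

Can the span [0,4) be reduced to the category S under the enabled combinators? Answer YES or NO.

[0,4] S   >
  [0,2] S/(N/NP)   <
    [0,1] "this" : S
    [1,2] "quickly" : (S/(N/NP))\S
  [2,4] N/NP   <
    [2,3] "chased" : NP
    [3,4] "bone" : (N/NP)\NP

YES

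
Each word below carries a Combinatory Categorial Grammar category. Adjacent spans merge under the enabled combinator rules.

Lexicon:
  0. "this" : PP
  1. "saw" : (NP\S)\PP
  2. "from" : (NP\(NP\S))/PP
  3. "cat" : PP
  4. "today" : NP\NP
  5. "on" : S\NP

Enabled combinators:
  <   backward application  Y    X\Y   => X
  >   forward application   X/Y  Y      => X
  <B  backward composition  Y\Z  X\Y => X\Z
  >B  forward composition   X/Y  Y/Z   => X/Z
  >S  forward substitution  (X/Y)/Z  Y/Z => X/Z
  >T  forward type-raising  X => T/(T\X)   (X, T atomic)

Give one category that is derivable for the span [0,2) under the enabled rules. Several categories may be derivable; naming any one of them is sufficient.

NP\S

[0,6] S   <
  [0,4] NP   <
    [0,2] NP\S   <
      [0,1] "this" : PP
      [1,2] "saw" : (NP\S)\PP
    [2,4] NP\(NP\S)   >
      [2,3] "from" : (NP\(NP\S))/PP
      [3,4] "cat" : PP
  [4,6] S\NP   <B
    [4,5] "today" : NP\NP
    [5,6] "on" : S\NP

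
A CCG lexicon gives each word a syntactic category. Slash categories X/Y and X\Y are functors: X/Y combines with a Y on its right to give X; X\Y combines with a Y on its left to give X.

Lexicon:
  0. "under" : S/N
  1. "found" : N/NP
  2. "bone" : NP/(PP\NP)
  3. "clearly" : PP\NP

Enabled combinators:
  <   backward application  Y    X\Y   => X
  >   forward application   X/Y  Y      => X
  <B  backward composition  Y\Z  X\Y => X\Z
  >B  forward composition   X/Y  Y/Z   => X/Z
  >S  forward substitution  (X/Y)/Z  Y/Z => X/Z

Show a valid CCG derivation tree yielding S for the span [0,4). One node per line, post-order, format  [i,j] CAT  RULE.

[0,1] S/N  lex  "under"
[1,2] N/NP  lex  "found"
[2,3] NP/(PP\NP)  lex  "bone"
[3,4] PP\NP  lex  "clearly"
[2,4] NP  >  k=3
[1,4] N  >  k=2
[0,4] S  >  k=1

[0,4] S   >
  [0,1] "under" : S/N
  [1,4] N   >
    [1,2] "found" : N/NP
    [2,4] NP   >
      [2,3] "bone" : NP/(PP\NP)
      [3,4] "clearly" : PP\NP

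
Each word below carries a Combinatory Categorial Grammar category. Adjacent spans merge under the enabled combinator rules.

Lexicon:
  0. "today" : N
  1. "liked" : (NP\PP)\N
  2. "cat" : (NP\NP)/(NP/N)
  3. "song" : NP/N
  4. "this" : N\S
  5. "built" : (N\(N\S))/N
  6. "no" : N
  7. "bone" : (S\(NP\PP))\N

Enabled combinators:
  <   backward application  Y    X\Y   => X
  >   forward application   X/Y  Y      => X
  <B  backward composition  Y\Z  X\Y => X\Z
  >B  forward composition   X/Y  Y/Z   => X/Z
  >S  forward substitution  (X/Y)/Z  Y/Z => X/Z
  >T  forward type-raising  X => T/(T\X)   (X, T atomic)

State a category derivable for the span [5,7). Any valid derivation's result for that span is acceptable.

N\(N\S)

[0,8] S   <
  [0,4] NP\PP   <B
    [0,2] NP\PP   <
      [0,1] "today" : N
      [1,2] "liked" : (NP\PP)\N
    [2,4] NP\NP   >
      [2,3] "cat" : (NP\NP)/(NP/N)
      [3,4] "song" : NP/N
  [4,8] S\(NP\PP)   <
    [4,7] N   <
      [4,5] "this" : N\S
      [5,7] N\(N\S)   >
        [5,6] "built" : (N\(N\S))/N
        [6,7] "no" : N
    [7,8] "bone" : (S\(NP\PP))\N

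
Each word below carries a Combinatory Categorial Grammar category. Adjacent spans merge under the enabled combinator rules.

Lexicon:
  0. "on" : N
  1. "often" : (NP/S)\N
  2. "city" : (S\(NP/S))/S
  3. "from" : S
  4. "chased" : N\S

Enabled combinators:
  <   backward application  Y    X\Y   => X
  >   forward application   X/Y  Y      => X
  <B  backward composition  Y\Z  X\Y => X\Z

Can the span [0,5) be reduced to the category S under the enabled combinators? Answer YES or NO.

NO

N (NP/S)\N (S\(NP/S))/S S N\S
CKY chart[0,5] = {N}; S ∉ chart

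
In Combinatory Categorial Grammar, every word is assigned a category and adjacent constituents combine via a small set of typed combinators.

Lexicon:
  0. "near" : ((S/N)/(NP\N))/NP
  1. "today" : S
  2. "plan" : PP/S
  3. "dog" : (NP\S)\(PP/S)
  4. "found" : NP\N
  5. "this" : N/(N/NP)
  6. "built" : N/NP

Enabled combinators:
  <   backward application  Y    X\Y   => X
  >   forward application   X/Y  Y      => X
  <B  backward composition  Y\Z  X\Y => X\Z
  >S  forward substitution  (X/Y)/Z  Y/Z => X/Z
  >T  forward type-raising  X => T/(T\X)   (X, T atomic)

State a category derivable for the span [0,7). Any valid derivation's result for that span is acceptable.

S

[0,7] S   >
  [0,5] S/N   >
    [0,4] (S/N)/(NP\N)   >
      [0,1] "near" : ((S/N)/(NP\N))/NP
      [1,4] NP   >
        [1,2] NP/(NP\S)   >T
          [1,2] "today" : S
        [2,4] NP\S   <
          [2,3] "plan" : PP/S
          [3,4] "dog" : (NP\S)\(PP/S)
    [4,5] "found" : NP\N
  [5,7] N   >
    [5,6] "this" : N/(N/NP)
    [6,7] "built" : N/NP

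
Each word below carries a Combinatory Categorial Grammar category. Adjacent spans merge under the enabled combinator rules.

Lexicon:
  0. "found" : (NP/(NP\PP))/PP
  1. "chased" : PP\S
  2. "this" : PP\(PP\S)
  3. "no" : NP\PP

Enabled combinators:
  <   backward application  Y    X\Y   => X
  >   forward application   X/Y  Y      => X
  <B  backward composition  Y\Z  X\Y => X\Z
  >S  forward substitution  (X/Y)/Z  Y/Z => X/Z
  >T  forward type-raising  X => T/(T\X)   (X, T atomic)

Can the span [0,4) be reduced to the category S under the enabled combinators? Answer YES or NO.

(NP/(NP\PP))/PP PP\S PP\(PP\S) NP\PP
CKY chart[0,4] = {N/(N\NP), NP, NP/(NP\NP), PP/(PP\NP), S/(S\NP)}; S ∉ chart

NO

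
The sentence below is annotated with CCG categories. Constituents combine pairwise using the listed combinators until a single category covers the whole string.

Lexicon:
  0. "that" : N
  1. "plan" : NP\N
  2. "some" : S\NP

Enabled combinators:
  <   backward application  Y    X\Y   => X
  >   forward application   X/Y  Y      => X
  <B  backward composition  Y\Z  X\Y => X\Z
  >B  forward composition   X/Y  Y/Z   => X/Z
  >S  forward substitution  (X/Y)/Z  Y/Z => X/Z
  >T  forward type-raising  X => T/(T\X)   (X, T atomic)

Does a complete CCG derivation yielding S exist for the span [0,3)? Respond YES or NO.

[0,3] S   <
  [0,2] NP   <
    [0,1] "that" : N
    [1,2] "plan" : NP\N
  [2,3] "some" : S\NP

YES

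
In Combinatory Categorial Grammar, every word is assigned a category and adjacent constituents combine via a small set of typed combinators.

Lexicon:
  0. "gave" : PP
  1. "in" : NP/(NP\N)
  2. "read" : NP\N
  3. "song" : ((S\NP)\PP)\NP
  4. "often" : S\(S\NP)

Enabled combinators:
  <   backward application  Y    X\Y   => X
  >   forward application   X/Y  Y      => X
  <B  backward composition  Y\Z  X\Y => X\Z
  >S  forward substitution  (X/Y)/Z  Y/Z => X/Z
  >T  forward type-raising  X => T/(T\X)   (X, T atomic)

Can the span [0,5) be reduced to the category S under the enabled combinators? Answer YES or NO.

YES

[0,5] S   <
  [0,4] S\NP   <
    [0,1] "gave" : PP
    [1,4] (S\NP)\PP   <
      [1,3] NP   >
        [1,2] "in" : NP/(NP\N)
        [2,3] "read" : NP\N
      [3,4] "song" : ((S\NP)\PP)\NP
  [4,5] "often" : S\(S\NP)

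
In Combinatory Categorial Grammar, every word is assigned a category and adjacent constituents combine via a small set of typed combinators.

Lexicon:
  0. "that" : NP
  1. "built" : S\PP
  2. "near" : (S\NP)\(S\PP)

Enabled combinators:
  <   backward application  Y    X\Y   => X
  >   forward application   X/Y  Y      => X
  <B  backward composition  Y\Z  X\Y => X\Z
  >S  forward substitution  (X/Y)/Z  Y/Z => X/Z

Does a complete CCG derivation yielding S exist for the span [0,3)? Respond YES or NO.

YES

[0,3] S   <
  [0,1] "that" : NP
  [1,3] S\NP   <
    [1,2] "built" : S\PP
    [2,3] "near" : (S\NP)\(S\PP)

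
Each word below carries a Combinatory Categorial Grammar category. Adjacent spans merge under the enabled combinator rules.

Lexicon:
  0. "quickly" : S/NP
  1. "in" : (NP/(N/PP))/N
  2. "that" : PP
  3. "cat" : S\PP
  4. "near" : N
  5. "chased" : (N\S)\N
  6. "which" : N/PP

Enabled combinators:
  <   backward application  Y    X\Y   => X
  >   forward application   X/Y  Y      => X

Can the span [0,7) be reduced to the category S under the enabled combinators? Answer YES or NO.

YES

[0,7] S   >
  [0,1] "quickly" : S/NP
  [1,7] NP   >
    [1,6] NP/(N/PP)   >
      [1,2] "in" : (NP/(N/PP))/N
      [2,6] N   <
        [2,4] S   <
          [2,3] "that" : PP
          [3,4] "cat" : S\PP
        [4,6] N\S   <
          [4,5] "near" : N
          [5,6] "chased" : (N\S)\N
    [6,7] "which" : N/PP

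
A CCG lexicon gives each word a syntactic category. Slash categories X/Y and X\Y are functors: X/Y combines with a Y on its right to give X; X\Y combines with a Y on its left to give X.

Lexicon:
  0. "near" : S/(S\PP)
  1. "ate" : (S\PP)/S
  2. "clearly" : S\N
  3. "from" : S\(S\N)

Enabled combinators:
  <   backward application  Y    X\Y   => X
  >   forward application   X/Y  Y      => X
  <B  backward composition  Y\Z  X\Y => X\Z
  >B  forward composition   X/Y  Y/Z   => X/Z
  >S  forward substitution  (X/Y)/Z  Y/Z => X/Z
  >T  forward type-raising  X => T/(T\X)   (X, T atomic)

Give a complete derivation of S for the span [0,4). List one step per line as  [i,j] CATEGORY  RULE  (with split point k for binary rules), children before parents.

[0,4] S   >
  [0,1] "near" : S/(S\PP)
  [1,4] S\PP   >
    [1,2] "ate" : (S\PP)/S
    [2,4] S   <
      [2,3] "clearly" : S\N
      [3,4] "from" : S\(S\N)

[0,1] S/(S\PP)  lex  "near"
[1,2] (S\PP)/S  lex  "ate"
[2,3] S\N  lex  "clearly"
[3,4] S\(S\N)  lex  "from"
[2,4] S  <  k=3
[1,4] S\PP  >  k=2
[0,4] S  >  k=1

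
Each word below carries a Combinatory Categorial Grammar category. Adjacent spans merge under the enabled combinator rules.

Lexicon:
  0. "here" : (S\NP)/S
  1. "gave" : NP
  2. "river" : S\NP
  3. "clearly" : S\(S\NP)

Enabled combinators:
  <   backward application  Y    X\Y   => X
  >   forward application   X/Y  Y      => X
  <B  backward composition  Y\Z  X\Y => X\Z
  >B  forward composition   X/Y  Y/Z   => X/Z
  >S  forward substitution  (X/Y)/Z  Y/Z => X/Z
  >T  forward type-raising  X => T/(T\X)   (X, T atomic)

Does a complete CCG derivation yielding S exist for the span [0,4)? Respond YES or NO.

YES

[0,4] S   <
  [0,3] S\NP   >
    [0,1] "here" : (S\NP)/S
    [1,3] S   >
      [1,2] S/(S\NP)   >T
        [1,2] "gave" : NP
      [2,3] "river" : S\NP
  [3,4] "clearly" : S\(S\NP)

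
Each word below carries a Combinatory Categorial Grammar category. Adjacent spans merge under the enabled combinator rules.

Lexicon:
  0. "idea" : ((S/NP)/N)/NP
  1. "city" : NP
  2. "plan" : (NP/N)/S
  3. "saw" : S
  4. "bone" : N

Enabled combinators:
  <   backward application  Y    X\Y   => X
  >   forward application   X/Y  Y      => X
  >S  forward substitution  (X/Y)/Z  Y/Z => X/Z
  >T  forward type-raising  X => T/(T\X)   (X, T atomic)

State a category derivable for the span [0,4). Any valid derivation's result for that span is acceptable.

S/N

[0,5] S   >
  [0,4] S/N   >S
    [0,2] (S/NP)/N   >
      [0,1] "idea" : ((S/NP)/N)/NP
      [1,2] "city" : NP
    [2,4] NP/N   >
      [2,3] "plan" : (NP/N)/S
      [3,4] "saw" : S
  [4,5] "bone" : N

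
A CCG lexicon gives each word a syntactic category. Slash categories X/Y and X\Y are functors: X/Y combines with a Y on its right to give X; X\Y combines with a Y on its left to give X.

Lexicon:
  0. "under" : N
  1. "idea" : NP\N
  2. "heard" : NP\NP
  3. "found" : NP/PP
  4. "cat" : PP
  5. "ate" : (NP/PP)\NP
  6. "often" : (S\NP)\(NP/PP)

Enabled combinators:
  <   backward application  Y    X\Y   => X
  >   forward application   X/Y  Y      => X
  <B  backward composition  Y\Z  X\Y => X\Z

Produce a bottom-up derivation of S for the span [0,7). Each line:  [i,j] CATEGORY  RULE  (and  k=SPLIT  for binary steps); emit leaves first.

[0,7] S   <
  [0,3] NP   <
    [0,1] "under" : N
    [1,3] NP\N   <B
      [1,2] "idea" : NP\N
      [2,3] "heard" : NP\NP
  [3,7] S\NP   <
    [3,6] NP/PP   <
      [3,5] NP   >
        [3,4] "found" : NP/PP
        [4,5] "cat" : PP
      [5,6] "ate" : (NP/PP)\NP
    [6,7] "often" : (S\NP)\(NP/PP)

[0,1] N  lex  "under"
[1,2] NP\N  lex  "idea"
[2,3] NP\NP  lex  "heard"
[1,3] NP\N  <B  k=2
[0,3] NP  <  k=1
[3,4] NP/PP  lex  "found"
[4,5] PP  lex  "cat"
[3,5] NP  >  k=4
[5,6] (NP/PP)\NP  lex  "ate"
[3,6] NP/PP  <  k=5
[6,7] (S\NP)\(NP/PP)  lex  "often"
[3,7] S\NP  <  k=6
[0,7] S  <  k=3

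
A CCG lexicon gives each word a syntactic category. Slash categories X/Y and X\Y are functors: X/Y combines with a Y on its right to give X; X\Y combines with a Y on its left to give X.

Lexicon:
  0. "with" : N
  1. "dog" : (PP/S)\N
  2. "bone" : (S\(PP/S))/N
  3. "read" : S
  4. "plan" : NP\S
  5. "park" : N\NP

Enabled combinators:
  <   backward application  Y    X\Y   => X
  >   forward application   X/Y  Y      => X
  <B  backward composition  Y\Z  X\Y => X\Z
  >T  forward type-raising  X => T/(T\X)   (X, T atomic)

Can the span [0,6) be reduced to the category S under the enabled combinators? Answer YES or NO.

[0,6] S   <
  [0,2] PP/S   <
    [0,1] "with" : N
    [1,2] "dog" : (PP/S)\N
  [2,6] S\(PP/S)   >
    [2,3] "bone" : (S\(PP/S))/N
    [3,6] N   <
      [3,4] "read" : S
      [4,6] N\S   <B
        [4,5] "plan" : NP\S
        [5,6] "park" : N\NP

YES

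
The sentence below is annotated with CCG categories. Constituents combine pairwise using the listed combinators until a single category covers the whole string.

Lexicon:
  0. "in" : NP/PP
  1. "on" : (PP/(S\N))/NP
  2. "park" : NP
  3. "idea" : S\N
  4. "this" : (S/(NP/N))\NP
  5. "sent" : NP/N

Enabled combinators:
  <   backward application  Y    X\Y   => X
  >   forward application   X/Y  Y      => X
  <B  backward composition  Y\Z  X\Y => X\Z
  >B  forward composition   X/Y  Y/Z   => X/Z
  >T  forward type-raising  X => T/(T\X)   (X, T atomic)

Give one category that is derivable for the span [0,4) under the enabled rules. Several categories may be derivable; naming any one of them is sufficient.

NP

[0,6] S   >
  [0,5] S/(NP/N)   <
    [0,4] NP   >
      [0,1] "in" : NP/PP
      [1,4] PP   >
        [1,3] PP/(S\N)   >
          [1,2] "on" : (PP/(S\N))/NP
          [2,3] "park" : NP
        [3,4] "idea" : S\N
    [4,5] "this" : (S/(NP/N))\NP
  [5,6] "sent" : NP/N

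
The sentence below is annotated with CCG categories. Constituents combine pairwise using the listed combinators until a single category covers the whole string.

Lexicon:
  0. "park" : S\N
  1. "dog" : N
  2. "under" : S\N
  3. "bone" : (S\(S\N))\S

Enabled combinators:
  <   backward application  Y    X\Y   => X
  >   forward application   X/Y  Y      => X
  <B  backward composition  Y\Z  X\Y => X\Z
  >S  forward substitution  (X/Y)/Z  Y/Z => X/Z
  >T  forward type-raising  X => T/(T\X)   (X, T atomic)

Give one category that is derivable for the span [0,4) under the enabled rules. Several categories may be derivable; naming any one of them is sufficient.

[0,4] S   <
  [0,1] "park" : S\N
  [1,4] S\(S\N)   <
    [1,3] S   >
      [1,2] S/(S\N)   >T
        [1,2] "dog" : N
      [2,3] "under" : S\N
    [3,4] "bone" : (S\(S\N))\S

S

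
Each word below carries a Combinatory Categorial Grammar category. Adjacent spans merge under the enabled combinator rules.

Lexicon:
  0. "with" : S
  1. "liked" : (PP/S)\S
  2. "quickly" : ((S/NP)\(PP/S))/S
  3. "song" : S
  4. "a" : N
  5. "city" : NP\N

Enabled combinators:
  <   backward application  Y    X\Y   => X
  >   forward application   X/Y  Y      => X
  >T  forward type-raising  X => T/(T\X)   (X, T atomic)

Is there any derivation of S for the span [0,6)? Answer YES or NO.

[0,6] S   >
  [0,4] S/NP   <
    [0,2] PP/S   <
      [0,1] "with" : S
      [1,2] "liked" : (PP/S)\S
    [2,4] (S/NP)\(PP/S)   >
      [2,3] "quickly" : ((S/NP)\(PP/S))/S
      [3,4] "song" : S
  [4,6] NP   <
    [4,5] "a" : N
    [5,6] "city" : NP\N

YES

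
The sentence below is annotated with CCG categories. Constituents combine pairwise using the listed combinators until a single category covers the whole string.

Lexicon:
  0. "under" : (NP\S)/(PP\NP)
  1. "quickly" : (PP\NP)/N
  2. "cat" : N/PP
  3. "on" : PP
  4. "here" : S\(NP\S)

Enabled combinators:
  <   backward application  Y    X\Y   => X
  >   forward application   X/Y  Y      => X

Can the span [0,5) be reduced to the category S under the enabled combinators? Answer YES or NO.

[0,5] S   <
  [0,4] NP\S   >
    [0,1] "under" : (NP\S)/(PP\NP)
    [1,4] PP\NP   >
      [1,2] "quickly" : (PP\NP)/N
      [2,4] N   >
        [2,3] "cat" : N/PP
        [3,4] "on" : PP
  [4,5] "here" : S\(NP\S)

YES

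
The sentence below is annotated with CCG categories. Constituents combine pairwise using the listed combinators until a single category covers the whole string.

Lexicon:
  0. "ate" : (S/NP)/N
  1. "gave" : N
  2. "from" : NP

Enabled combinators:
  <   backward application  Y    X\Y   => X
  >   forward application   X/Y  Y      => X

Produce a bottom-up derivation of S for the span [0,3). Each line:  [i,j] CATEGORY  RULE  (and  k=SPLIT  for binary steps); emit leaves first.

[0,3] S   >
  [0,2] S/NP   >
    [0,1] "ate" : (S/NP)/N
    [1,2] "gave" : N
  [2,3] "from" : NP

[0,1] (S/NP)/N  lex  "ate"
[1,2] N  lex  "gave"
[0,2] S/NP  >  k=1
[2,3] NP  lex  "from"
[0,3] S  >  k=2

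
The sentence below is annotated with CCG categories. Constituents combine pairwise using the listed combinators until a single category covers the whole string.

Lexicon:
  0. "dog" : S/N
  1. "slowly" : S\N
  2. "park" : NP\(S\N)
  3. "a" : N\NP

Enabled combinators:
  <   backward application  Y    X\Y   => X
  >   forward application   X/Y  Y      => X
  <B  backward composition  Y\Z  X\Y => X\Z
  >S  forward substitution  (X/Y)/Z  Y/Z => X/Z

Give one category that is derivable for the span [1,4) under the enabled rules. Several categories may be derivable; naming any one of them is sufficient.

N

[0,4] S   >
  [0,1] "dog" : S/N
  [1,4] N   <
    [1,3] NP   <
      [1,2] "slowly" : S\N
      [2,3] "park" : NP\(S\N)
    [3,4] "a" : N\NP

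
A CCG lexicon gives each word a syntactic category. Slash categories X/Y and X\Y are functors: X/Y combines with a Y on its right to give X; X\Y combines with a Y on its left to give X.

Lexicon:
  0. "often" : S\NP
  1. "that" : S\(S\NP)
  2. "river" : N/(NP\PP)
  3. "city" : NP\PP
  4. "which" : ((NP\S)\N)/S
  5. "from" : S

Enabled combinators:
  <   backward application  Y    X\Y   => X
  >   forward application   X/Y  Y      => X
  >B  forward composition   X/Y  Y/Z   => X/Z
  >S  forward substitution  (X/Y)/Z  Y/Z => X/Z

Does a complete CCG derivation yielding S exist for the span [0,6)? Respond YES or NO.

S\NP S\(S\NP) N/(NP\PP) NP\PP ((NP\S)\N)/S S
CKY chart[0,6] = {NP}; S ∉ chart

NO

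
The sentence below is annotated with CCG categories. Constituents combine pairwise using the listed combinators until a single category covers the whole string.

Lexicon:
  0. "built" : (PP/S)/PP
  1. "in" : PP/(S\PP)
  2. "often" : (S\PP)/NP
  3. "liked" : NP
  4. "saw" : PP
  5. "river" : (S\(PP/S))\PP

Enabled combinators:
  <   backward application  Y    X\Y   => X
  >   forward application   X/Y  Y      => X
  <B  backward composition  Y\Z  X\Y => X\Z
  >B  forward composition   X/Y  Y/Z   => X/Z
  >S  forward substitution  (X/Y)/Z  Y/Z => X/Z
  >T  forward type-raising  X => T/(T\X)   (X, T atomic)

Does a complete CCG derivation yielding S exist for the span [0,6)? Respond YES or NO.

[0,6] S   <
  [0,4] PP/S   >
    [0,1] "built" : (PP/S)/PP
    [1,4] PP   >
      [1,2] "in" : PP/(S\PP)
      [2,4] S\PP   >
        [2,3] "often" : (S\PP)/NP
        [3,4] "liked" : NP
  [4,6] S\(PP/S)   <
    [4,5] "saw" : PP
    [5,6] "river" : (S\(PP/S))\PP

YES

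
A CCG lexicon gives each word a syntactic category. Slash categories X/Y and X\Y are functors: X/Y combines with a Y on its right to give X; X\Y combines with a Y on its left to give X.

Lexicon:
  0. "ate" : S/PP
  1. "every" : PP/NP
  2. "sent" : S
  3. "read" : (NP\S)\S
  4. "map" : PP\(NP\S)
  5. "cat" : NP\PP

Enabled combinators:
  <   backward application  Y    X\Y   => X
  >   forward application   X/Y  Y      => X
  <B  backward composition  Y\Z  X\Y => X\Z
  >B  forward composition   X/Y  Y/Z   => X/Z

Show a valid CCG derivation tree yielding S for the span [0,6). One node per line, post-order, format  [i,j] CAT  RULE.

[0,6] S   >
  [0,1] "ate" : S/PP
  [1,6] PP   >
    [1,2] "every" : PP/NP
    [2,6] NP   <
      [2,5] PP   <
        [2,4] NP\S   <
          [2,3] "sent" : S
          [3,4] "read" : (NP\S)\S
        [4,5] "map" : PP\(NP\S)
      [5,6] "cat" : NP\PP

[0,1] S/PP  lex  "ate"
[1,2] PP/NP  lex  "every"
[2,3] S  lex  "sent"
[3,4] (NP\S)\S  lex  "read"
[2,4] NP\S  <  k=3
[4,5] PP\(NP\S)  lex  "map"
[2,5] PP  <  k=4
[5,6] NP\PP  lex  "cat"
[2,6] NP  <  k=5
[1,6] PP  >  k=2
[0,6] S  >  k=1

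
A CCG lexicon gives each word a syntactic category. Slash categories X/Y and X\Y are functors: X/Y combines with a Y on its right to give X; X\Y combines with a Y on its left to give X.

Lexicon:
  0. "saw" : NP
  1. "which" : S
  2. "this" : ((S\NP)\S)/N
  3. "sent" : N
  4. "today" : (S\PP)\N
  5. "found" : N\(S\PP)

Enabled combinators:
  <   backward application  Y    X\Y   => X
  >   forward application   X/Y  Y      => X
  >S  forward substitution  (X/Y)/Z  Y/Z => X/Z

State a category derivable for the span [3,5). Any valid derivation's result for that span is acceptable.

S\PP

[0,6] S   <
  [0,1] "saw" : NP
  [1,6] S\NP   <
    [1,2] "which" : S
    [2,6] (S\NP)\S   >
      [2,3] "this" : ((S\NP)\S)/N
      [3,6] N   <
        [3,5] S\PP   <
          [3,4] "sent" : N
          [4,5] "today" : (S\PP)\N
        [5,6] "found" : N\(S\PP)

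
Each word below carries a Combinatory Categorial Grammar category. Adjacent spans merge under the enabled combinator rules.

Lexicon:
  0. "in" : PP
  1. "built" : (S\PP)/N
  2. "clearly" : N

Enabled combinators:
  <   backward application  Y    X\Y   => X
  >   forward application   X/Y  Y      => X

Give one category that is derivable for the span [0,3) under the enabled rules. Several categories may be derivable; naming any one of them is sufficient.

S

[0,3] S   <
  [0,1] "in" : PP
  [1,3] S\PP   >
    [1,2] "built" : (S\PP)/N
    [2,3] "clearly" : N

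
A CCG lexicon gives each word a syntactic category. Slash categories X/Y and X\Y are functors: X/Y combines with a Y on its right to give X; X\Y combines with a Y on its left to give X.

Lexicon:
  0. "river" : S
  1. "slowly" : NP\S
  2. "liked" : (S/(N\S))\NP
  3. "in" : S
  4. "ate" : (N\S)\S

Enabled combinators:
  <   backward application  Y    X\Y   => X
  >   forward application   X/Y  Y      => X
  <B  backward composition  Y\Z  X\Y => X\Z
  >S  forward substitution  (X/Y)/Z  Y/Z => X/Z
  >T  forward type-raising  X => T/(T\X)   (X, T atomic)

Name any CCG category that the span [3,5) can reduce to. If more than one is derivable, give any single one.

[0,5] S   >
  [0,3] S/(N\S)   <
    [0,2] NP   >
      [0,1] NP/(NP\S)   >T
        [0,1] "river" : S
      [1,2] "slowly" : NP\S
    [2,3] "liked" : (S/(N\S))\NP
  [3,5] N\S   <
    [3,4] "in" : S
    [4,5] "ate" : (N\S)\S

N\S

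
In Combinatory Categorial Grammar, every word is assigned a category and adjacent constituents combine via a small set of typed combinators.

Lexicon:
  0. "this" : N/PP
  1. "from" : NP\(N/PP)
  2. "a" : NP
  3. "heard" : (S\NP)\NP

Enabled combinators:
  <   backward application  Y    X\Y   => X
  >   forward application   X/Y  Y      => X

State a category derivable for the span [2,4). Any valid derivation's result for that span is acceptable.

S\NP

[0,4] S   <
  [0,2] NP   <
    [0,1] "this" : N/PP
    [1,2] "from" : NP\(N/PP)
  [2,4] S\NP   <
    [2,3] "a" : NP
    [3,4] "heard" : (S\NP)\NP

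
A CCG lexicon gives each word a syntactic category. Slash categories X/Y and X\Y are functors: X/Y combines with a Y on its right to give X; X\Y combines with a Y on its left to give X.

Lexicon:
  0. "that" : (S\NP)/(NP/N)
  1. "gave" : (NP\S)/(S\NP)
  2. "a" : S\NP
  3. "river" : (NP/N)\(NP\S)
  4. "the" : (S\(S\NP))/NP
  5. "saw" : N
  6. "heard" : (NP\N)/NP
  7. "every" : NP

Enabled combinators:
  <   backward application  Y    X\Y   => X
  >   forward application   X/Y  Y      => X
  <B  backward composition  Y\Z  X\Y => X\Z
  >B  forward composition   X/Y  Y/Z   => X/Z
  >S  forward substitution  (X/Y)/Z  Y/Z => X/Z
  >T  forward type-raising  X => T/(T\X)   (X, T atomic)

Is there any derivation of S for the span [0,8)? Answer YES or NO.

[0,8] S   <
  [0,4] S\NP   >
    [0,1] "that" : (S\NP)/(NP/N)
    [1,4] NP/N   <
      [1,3] NP\S   >
        [1,2] "gave" : (NP\S)/(S\NP)
        [2,3] "a" : S\NP
      [3,4] "river" : (NP/N)\(NP\S)
  [4,8] S\(S\NP)   >
    [4,5] "the" : (S\(S\NP))/NP
    [5,8] NP   <
      [5,6] "saw" : N
      [6,8] NP\N   >
        [6,7] "heard" : (NP\N)/NP
        [7,8] "every" : NP

YES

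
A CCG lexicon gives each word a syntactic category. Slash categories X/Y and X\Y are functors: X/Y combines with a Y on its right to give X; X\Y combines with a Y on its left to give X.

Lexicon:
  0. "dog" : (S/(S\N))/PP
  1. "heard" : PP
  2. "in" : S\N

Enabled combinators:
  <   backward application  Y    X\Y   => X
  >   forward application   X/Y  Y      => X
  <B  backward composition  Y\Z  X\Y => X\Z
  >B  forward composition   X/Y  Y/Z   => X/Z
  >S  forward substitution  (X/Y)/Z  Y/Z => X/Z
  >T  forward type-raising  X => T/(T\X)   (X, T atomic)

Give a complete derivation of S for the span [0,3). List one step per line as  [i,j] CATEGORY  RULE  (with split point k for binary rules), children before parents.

[0,1] (S/(S\N))/PP  lex  "dog"
[1,2] PP  lex  "heard"
[0,2] S/(S\N)  >  k=1
[2,3] S\N  lex  "in"
[0,3] S  >  k=2

[0,3] S   >
  [0,2] S/(S\N)   >
    [0,1] "dog" : (S/(S\N))/PP
    [1,2] "heard" : PP
  [2,3] "in" : S\N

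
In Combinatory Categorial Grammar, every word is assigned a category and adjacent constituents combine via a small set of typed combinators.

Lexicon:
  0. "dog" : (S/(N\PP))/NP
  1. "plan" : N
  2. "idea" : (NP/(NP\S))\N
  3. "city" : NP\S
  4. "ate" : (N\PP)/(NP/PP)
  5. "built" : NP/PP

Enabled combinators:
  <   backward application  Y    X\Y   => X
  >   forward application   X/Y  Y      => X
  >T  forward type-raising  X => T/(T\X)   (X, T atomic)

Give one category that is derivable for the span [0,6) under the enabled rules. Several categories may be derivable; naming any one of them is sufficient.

S

[0,6] S   >
  [0,4] S/(N\PP)   >
    [0,1] "dog" : (S/(N\PP))/NP
    [1,4] NP   >
      [1,3] NP/(NP\S)   <
        [1,2] "plan" : N
        [2,3] "idea" : (NP/(NP\S))\N
      [3,4] "city" : NP\S
  [4,6] N\PP   >
    [4,5] "ate" : (N\PP)/(NP/PP)
    [5,6] "built" : NP/PP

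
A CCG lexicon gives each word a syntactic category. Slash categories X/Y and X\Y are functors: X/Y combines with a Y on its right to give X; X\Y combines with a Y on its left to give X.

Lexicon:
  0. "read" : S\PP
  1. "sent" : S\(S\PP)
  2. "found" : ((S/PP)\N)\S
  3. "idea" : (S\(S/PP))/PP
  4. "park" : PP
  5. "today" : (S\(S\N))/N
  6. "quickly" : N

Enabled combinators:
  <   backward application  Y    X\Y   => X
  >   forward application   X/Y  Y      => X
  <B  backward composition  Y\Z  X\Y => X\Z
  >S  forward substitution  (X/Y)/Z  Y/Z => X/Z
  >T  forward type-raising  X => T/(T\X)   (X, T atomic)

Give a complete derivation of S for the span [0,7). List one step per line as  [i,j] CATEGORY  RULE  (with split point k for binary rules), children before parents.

[0,1] S\PP  lex  "read"
[1,2] S\(S\PP)  lex  "sent"
[0,2] S  <  k=1
[2,3] ((S/PP)\N)\S  lex  "found"
[0,3] (S/PP)\N  <  k=2
[3,4] (S\(S/PP))/PP  lex  "idea"
[4,5] PP  lex  "park"
[3,5] S\(S/PP)  >  k=4
[0,5] S\N  <B  k=3
[5,6] (S\(S\N))/N  lex  "today"
[6,7] N  lex  "quickly"
[5,7] S\(S\N)  >  k=6
[0,7] S  <  k=5

[0,7] S   <
  [0,5] S\N   <B
    [0,3] (S/PP)\N   <
      [0,2] S   <
        [0,1] "read" : S\PP
        [1,2] "sent" : S\(S\PP)
      [2,3] "found" : ((S/PP)\N)\S
    [3,5] S\(S/PP)   >
      [3,4] "idea" : (S\(S/PP))/PP
      [4,5] "park" : PP
  [5,7] S\(S\N)   >
    [5,6] "today" : (S\(S\N))/N
    [6,7] "quickly" : N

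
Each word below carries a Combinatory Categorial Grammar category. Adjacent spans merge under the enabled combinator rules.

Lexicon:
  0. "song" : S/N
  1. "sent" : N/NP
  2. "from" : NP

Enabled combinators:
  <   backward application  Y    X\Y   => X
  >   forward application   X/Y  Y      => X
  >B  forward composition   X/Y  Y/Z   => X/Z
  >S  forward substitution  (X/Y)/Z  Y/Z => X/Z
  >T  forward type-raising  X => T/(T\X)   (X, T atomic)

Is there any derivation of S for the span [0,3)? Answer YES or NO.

YES

[0,3] S   >
  [0,1] "song" : S/N
  [1,3] N   >
    [1,2] "sent" : N/NP
    [2,3] "from" : NP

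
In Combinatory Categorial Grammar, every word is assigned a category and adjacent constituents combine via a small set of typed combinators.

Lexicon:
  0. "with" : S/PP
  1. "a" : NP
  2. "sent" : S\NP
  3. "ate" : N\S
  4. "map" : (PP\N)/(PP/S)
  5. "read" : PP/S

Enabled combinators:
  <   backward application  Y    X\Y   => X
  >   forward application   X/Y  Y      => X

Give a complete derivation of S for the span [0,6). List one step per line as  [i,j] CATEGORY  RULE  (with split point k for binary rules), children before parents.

[0,6] S   >
  [0,1] "with" : S/PP
  [1,6] PP   <
    [1,4] N   <
      [1,3] S   <
        [1,2] "a" : NP
        [2,3] "sent" : S\NP
      [3,4] "ate" : N\S
    [4,6] PP\N   >
      [4,5] "map" : (PP\N)/(PP/S)
      [5,6] "read" : PP/S

[0,1] S/PP  lex  "with"
[1,2] NP  lex  "a"
[2,3] S\NP  lex  "sent"
[1,3] S  <  k=2
[3,4] N\S  lex  "ate"
[1,4] N  <  k=3
[4,5] (PP\N)/(PP/S)  lex  "map"
[5,6] PP/S  lex  "read"
[4,6] PP\N  >  k=5
[1,6] PP  <  k=4
[0,6] S  >  k=1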